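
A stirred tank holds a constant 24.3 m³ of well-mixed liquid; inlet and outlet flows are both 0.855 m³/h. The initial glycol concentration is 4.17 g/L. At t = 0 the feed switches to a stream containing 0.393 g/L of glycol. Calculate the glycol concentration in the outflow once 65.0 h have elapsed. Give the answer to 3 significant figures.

0.777 g/L

Accumulation = in − out for the solute gives V dC/dt = Q(C_in − C).
Time constant τ = V/Q = 24.3/0.855 = 28.421 h.
C approaches C_in exponentially: C(t) = C_in + (C₀ − C_in) e^(−t/τ).
C(65.0) = 0.393 + (4.17 − 0.393)·e^(−65.0/28.421) = 0.393 + (3.7770)·0.10157 = 0.77662 g/L.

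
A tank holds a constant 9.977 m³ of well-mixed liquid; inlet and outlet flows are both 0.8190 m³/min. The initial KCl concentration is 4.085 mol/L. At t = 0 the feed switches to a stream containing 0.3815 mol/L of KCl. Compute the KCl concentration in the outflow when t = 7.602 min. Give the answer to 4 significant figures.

Mass balance on the solute (V constant): V dC/dt = Q(C_in − C).
Rewrite as dC/dt + C/τ = C_in/τ, τ = V/Q = 12.1819 min.
C approaches C_in exponentially: C(t) = C_in + (C₀ − C_in) e^(−t/τ).
C(7.602) = 0.3815 + (4.085 − 0.3815)·e^(−7.602/12.1819) = 0.3815 + (3.70350)·0.535776 = 2.36575 mol/L.

2.366 mol/L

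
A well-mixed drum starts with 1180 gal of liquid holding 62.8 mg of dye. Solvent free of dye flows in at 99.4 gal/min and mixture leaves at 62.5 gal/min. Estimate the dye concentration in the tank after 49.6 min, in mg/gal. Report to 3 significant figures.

Let m(t) be the amount of dye. Volume: V(t) = V₀ + (Q_in − Q_out) t = 1180 + 36.900 t; V(49.6) = 3010.2 gal.
Solute balance: dm/dt = 0 − Q_out C = −Q_out m/V(t).
Separate: dm/m = −Q_out dt/V(t) ⇒ ln(m/m₀) = −(Q_out/(Q_in−Q_out)) ln(V/V₀).
m = m₀ (V₀/V)^(Q_out/(Q_in−Q_out)) = 62.8 × (1180/3010.2)^(1.6938) = 12.855 mg.
C = m/V = 12.855/3010.2 = 0.0042704 mg/gal.

0.00427 mg/gal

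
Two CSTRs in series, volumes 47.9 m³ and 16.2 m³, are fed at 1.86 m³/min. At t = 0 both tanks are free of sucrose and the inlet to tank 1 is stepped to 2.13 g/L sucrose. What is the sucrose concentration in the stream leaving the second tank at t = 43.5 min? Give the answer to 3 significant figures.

Time constants: τᵢ = Vᵢ/Q for each well-mixed tank.
τ₁ = 47.9/1.86 = 25.753 min; τ₂ = 16.2/1.86 = 8.7097 min.
Tank 1: C₁ = C_in(1 − e^(−t/τ₁)). Tank 2 (τ₁ ≠ τ₂): C₂ = C_in[1 − (τ₁ e^(−t/τ₁) − τ₂ e^(−t/τ₂))/(τ₁ − τ₂)].
At t = 43.5: e^(−t/τ₁) = 0.18468, e^(−t/τ₂) = 0.0067755.
C₂ = 2.13·[1 − (25.753·0.18468 − 8.7097·0.0067755)/(17.043)] = 2.13·0.72441 = 1.5430 g/L.

1.54 g/L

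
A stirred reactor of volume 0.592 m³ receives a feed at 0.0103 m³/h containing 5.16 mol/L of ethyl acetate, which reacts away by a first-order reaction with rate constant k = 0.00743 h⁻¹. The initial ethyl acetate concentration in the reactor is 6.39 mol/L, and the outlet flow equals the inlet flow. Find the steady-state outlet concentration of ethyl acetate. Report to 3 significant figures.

Species balance: V dC/dt = Q C_in − Q C − k V C.
At steady state: 0 = Q C_in − (Q + kV) C_ss, so C_ss = Q C_in/(Q + kV).
C_ss = 0.0103·5.16/(0.0103 + 0.00743·0.592) = 0.053148/0.014699 = 3.6159 mol/L.

3.62 mol/L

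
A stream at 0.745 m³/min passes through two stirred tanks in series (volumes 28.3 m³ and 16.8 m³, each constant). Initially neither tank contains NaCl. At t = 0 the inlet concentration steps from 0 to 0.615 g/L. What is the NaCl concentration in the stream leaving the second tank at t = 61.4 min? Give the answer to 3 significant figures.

Species balance on tank i: dCᵢ/dt = (Cᵢ₋₁ − Cᵢ)/τᵢ with τᵢ = Vᵢ/Q.
τ₁ = 28.3/0.745 = 37.987 min; τ₂ = 16.8/0.745 = 22.550 min.
Tank 1: C₁ = C_in(1 − e^(−t/τ₁)). Tank 2 (τ₁ ≠ τ₂): C₂ = C_in[1 − (τ₁ e^(−t/τ₁) − τ₂ e^(−t/τ₂))/(τ₁ − τ₂)].
At t = 61.4: e^(−t/τ₁) = 0.19862, e^(−t/τ₂) = 0.065691.
C₂ = 0.615·[1 − (37.987·0.19862 − 22.550·0.065691)/(15.436)] = 0.615·0.60719 = 0.37342 g/L.

0.373 g/L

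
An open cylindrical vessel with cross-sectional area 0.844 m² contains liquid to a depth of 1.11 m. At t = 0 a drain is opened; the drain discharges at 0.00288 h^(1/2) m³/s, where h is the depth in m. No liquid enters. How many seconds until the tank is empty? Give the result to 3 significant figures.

618 s

With no inflow, A dh/dt = −0.00288 √h.
∫ h^(−1/2) dh = −(0.00288/A) ∫ dt, giving 2√h = 2√h₀ − (0.00288/A) t.
Tank is empty when √h = 0: t_empty = 2A√h₀/0.00288.
t_empty = 2·0.844·√1.11/0.00288 = 1.6880·1.0536/0.00288 = 617.51 s.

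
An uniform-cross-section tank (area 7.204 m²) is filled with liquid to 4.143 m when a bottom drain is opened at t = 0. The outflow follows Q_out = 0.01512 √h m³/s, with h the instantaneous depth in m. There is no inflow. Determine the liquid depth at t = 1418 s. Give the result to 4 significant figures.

0.2996 m

With no inflow, A dh/dt = −0.01512 √h.
Separate and integrate: 2(√h − √h₀) = −(0.01512/A) t.
√h = √4.143 − 0.01512·1418/(2·7.204) = 2.03544 − 1.48807 = 0.547363.
h = 0.547363² = 0.299606 m.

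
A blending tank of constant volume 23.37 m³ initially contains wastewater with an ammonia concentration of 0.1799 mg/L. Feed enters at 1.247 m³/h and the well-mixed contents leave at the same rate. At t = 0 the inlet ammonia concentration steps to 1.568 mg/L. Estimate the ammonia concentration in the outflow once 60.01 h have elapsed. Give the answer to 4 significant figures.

Species balance on the tank: V dC/dt = Q(C_in − C).
Rewrite as dC/dt + C/τ = C_in/τ, τ = V/Q = 18.7410 h.
Solution: C(t) = C_in + (C₀ − C_in) e^(−t/τ).
C(60.01) = 1.568 + (0.1799 − 1.568)·e^(−60.01/18.7410) = 1.568 + (-1.38810)·0.0406777 = 1.51154 mg/L.

1.512 mg/L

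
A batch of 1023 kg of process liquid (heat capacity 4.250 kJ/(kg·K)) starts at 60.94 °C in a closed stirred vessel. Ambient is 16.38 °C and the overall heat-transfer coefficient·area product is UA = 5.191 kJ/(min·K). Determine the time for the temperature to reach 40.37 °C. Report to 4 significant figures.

518.6 min

Heat balance on the well-mixed liquid: M c_p dT/dt = −UA(T − T_amb).
τ = M c_p/UA = 837.555 min; T_ss = T_amb = 16.3800 °C.
T(t) = T_ss + (T₀ − T_ss)e^(−t/τ); set T = 40.37:
t = −τ ln[(T − T_ss)/(T₀ − T_ss)] = −837.555 · ln(0.538375) = 518.614 min.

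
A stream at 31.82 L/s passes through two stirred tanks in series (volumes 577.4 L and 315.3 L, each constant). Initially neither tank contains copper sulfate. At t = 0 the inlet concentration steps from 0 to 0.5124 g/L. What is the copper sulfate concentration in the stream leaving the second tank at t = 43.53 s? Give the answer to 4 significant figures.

Time constants: τᵢ = Vᵢ/Q for each well-mixed tank.
τ₁ = 577.4/31.82 = 18.1458 s; τ₂ = 315.3/31.82 = 9.90886 s.
Solving the cascade with C₁(0)=C₂(0)=0 gives C₂(t) = C_in[1 − (τ₁ e^(−t/τ₁) − τ₂ e^(−t/τ₂))/(τ₁ − τ₂)].
At t = 43.53: e^(−t/τ₁) = 0.0908178, e^(−t/τ₂) = 0.0123631.
C₂ = 0.5124·[1 − (18.1458·0.0908178 − 9.90886·0.0123631)/(8.23696)] = 0.5124·0.814803 = 0.417505 g/L.

0.4175 g/L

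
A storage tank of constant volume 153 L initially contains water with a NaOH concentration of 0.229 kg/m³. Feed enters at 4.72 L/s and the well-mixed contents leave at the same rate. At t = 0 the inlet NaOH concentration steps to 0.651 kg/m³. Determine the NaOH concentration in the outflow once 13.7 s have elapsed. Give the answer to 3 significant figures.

0.374 kg/m³

Transient balance on the dissolved component: V dC/dt = Q(C_in − C).
Rewrite as dC/dt + C/τ = C_in/τ, τ = V/Q = 32.415 s.
Solution: C(t) = C_in + (C₀ − C_in) e^(−t/τ).
C(13.7) = 0.651 + (0.229 − 0.651)·e^(−13.7/32.415) = 0.651 + (-0.42200)·0.65531 = 0.37446 kg/m³.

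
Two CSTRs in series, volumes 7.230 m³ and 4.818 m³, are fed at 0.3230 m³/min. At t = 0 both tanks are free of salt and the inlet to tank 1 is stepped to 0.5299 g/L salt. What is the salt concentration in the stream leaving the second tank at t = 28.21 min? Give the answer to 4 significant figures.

0.2392 g/L

Each tank obeys Vᵢ dCᵢ/dt = Q(Cᵢ₋₁ − Cᵢ), so τᵢ = Vᵢ/Q.
τ₁ = 7.230/0.3230 = 22.3839 min; τ₂ = 4.818/0.3230 = 14.9164 min.
Tank 1: C₁ = C_in(1 − e^(−t/τ₁)). Tank 2 (τ₁ ≠ τ₂): C₂ = C_in[1 − (τ₁ e^(−t/τ₁) − τ₂ e^(−t/τ₂))/(τ₁ − τ₂)].
At t = 28.21: e^(−t/τ₁) = 0.283574, e^(−t/τ₂) = 0.150890.
C₂ = 0.5299·[1 − (22.3839·0.283574 − 14.9164·0.150890)/(7.46749)] = 0.5299·0.451386 = 0.239190 g/L.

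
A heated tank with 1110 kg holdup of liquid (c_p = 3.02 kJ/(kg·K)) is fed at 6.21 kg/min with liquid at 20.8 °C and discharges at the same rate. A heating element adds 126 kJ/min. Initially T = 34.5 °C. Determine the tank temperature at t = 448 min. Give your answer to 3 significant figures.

Energy balance: M c_p dT/dt = ṁ c_p (T_in − T) + 126.
Rearrange: dT/dt = (T_ss − T)/τ with τ = M/ṁ = 178.74 min and T_ss = T_in + Q̇/(ṁ c_p) = 27.518 °C.
Integrating: T(t) = T_ss + (T₀ − T_ss) e^(−t/τ).
T(448) = 27.518 + (6.9815)·e^(−448/178.74) = 27.518 + (6.9815)·0.081563 = 28.088 °C.

28.1 °C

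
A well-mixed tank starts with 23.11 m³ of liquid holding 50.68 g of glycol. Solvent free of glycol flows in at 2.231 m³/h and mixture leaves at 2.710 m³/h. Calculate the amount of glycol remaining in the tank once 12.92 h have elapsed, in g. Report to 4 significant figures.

8.689 g

Let m(t) be the amount of glycol. Volume: V(t) = V₀ + (Q_in − Q_out) t = 23.11 − 0.479000 t; V(12.92) = 16.9213 m³.
Solute balance: dm/dt = 0 − Q_out C = −Q_out m/V(t).
dm/m = −Q_out dt/(V₀ − 0.479000 t); integrating gives ln(m/m₀) = −(Q_out/(Q_in−Q_out)) ln(V/V₀).
m = m₀ (V₀/V)^(Q_out/(Q_in−Q_out)) = 50.68 × (23.11/16.9213)^(-5.65762) = 8.68938 g.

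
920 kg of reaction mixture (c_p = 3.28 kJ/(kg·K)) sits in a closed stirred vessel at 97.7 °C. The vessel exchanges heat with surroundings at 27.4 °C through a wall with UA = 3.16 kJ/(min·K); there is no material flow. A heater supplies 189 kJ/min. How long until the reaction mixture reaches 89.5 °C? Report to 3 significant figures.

Heat balance on the well-mixed liquid: M c_p dT/dt = −UA(T − T_amb) + Q̇.
τ = M c_p/UA = 954.94 min; T_ss = T_amb + Q̇/UA = 27.4 + 189/3.16 = 87.210 °C.
T(t) = T_ss + (T₀ − T_ss)e^(−t/τ); set T = 89.5:
t = −τ ln[(T − T_ss)/(T₀ − T_ss)] = −954.94 · ln(0.21829) = 1453.3 min.

1450 min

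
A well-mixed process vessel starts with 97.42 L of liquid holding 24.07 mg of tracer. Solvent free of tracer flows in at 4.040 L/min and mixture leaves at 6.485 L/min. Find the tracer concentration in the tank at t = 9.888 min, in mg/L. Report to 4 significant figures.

0.1542 mg/L

Total volume: dV/dt = Q_in − Q_out = -2.44500 L/min, so V(t) = 97.42 − 2.44500 t and V(9.888) = 73.2438 L.
Species balance (pure solvent in): dm/dt = −Q_out · m/V(t).
Separate: dm/m = −Q_out dt/V(t) ⇒ ln(m/m₀) = −(Q_out/(Q_in−Q_out)) ln(V/V₀).
m = m₀ (V₀/V)^(Q_out/(Q_in−Q_out)) = 24.07 × (97.42/73.2438)^(-2.65235) = 11.2956 mg.
C = m/V = 11.2956/73.2438 = 0.154220 mg/L.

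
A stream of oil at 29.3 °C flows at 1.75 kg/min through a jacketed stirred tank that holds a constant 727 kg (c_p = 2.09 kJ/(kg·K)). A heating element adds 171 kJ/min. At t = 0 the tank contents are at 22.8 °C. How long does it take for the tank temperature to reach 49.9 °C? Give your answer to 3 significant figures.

Heat balance on the well-mixed liquid: M c_p dT/dt = ṁ c_p (T_in − T) + 171.
τ = M/ṁ = 415.43 min; T_ss = T_in + Q̇/(ṁ c_p) = 76.053 °C.
T(t) = T_ss + (T₀ − T_ss) e^(−t/τ). Set T = 49.9:
e^(−t/τ) = (49.9 − 76.053)/(22.8 − 76.053) = 0.49111
t = −415.43 · ln(0.49111) = 295.41 min.

295 min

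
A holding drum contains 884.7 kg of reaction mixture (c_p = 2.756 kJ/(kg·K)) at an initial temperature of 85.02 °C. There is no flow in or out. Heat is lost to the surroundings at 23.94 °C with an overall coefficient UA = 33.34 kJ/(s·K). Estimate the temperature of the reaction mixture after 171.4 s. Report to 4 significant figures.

29.80 °C

Lumped-capacitance energy balance: M c_p dT/dt = UA(T_amb − T).
dT/dt = (T_ss − T)/τ with T_ss = T_amb = 23.9400 °C, τ = M c_p/UA = 884.7·2.756/33.34 = 73.1324 s.
This is linear first-order; T(t) = T_ss + (T₀ − T_ss) e^(−t/τ).
T(171.4) = 23.9400 + (61.0800)·0.0959723 = 29.8020 °C.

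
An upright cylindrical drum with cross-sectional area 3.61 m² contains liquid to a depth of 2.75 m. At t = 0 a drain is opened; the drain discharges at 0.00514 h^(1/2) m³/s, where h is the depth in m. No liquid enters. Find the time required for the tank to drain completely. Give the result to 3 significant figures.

Mass balance (ρ constant): A dh/dt = −0.00514 √h.
Separate and integrate: 2(√h − √h₀) = −(0.00514/A) t.
Tank is empty when √h = 0: t_empty = 2A√h₀/0.00514.
t_empty = 2·3.61·√2.75/0.00514 = 7.2200·1.6583/0.00514 = 2329.4 s.

2330 s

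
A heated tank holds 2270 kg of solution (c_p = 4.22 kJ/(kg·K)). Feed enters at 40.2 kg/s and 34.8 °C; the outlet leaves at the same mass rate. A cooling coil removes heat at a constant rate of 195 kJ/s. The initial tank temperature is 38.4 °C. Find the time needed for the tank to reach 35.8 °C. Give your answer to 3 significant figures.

44.8 s

M c_p dT/dt = ṁ c_p (T_in − T) − Q̇.
τ = M/ṁ = 56.468 s; T_ss = T_in − Q̇/(ṁ c_p) = 33.651 °C.
T(t) = T_ss + (T₀ − T_ss) e^(−t/τ). Set T = 35.8:
e^(−t/τ) = (35.8 − 33.651)/(38.4 − 33.651) = 0.45257
t = −56.468 · ln(0.45257) = 44.768 s.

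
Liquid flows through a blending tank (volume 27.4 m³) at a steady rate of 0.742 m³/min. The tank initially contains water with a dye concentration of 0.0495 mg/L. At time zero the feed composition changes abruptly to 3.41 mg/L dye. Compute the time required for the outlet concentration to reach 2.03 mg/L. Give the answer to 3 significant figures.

32.9 min

Species balance on the tank: V dC/dt = Q(C_in − C), so τ = V/Q = 36.927 min.
C(t) = C_in + (C₀ − C_in) e^(−t/τ). Set C = 2.03 and solve for t:
e^(−t/τ) = (C − C_in)/(C₀ − C_in) = (2.03 − 3.41)/(0.0495 − 3.41) = 0.41065
t = −τ ln(…) = 36.927 × 0.89001 = 32.865 min.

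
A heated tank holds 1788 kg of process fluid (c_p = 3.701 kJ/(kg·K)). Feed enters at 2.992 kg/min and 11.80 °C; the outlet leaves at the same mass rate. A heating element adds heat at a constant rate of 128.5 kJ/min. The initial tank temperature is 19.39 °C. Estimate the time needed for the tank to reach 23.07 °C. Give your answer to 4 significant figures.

1485 min

M c_p dT/dt = ṁ c_p (T_in − T) + Q̇.
τ = M/ṁ = 597.594 min; T_ss = T_in + Q̇/(ṁ c_p) = 23.4044 °C.
T(t) = T_ss + (T₀ − T_ss) e^(−t/τ). Set T = 23.07:
e^(−t/τ) = (23.07 − 23.4044)/(19.39 − 23.4044) = 0.0832987
t = −597.594 · ln(0.0832987) = 1485.21 min.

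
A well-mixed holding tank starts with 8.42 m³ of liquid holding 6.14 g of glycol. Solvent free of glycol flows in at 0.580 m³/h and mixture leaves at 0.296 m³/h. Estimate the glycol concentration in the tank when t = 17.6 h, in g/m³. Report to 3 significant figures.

Let m(t) be the amount of glycol. Volume: V(t) = V₀ + (Q_in − Q_out) t = 8.42 + 0.28400 t; V(17.6) = 13.418 m³.
Species balance (pure solvent in): dm/dt = −Q_out · m/V(t).
dm/m = −Q_out dt/(V₀ + 0.28400 t); integrating gives ln(m/m₀) = −(Q_out/(Q_in−Q_out)) ln(V/V₀).
m = m₀ (V₀/V)^(Q_out/(Q_in−Q_out)) = 6.14 × (8.42/13.418)^(1.0423) = 3.7777 g.
C = m/V = 3.7777/13.418 = 0.28153 g/m³.

0.282 g/m³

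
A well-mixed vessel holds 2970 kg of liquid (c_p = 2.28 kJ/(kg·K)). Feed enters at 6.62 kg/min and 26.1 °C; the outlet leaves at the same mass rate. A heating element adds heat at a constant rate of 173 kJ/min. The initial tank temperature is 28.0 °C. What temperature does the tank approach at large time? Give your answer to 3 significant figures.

Unsteady energy balance on the tank contents: M c_p dT/dt = ṁ c_p (T_in − T) + 173.
At steady state dT/dt = 0 ⇒ T_ss = T_in + Q̇/(ṁ c_p) = 26.1 + 173/(6.62·2.28) = 37.562 °C.

37.6 °C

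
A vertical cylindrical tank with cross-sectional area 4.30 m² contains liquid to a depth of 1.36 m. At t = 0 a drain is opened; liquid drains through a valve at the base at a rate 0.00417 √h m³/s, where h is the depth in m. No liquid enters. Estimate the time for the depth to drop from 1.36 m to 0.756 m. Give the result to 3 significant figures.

612 s

A dh/dt = −Q_out = −0.00417 √h.
This is separable: 2 d(√h)/dt = −0.00417/A, so √h = √h₀ − (0.00417/(2A)) t.
t = 2A(√h₀ − √h)/0.00417 = 2·4.30·(√1.36 − √0.756)/0.00417
  = 8.6000 × (1.1662 − 0.86948) / 0.00417 = 611.92 s.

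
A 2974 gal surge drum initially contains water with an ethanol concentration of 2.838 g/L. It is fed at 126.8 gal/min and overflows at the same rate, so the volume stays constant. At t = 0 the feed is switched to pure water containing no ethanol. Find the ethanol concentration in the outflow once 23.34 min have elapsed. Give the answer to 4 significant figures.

1.049 g/L

Species balance on the tank: V dC/dt = Q(C_in − C).
Time constant τ = V/Q = 2974/126.8 = 23.4543 min.
C approaches C_in exponentially: C(t) = C_in + (C₀ − C_in) e^(−t/τ).
C(23.34) = 0 + (2.838 − 0)·e^(−23.34/23.4543) = 0 + (2.83800)·0.369676 = 1.04914 g/L.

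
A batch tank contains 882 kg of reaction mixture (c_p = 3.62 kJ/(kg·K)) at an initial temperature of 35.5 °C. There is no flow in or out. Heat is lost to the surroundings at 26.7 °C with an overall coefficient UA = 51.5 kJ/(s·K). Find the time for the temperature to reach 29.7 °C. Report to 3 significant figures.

M c_p dT/dt = −UA(T − T_amb).
τ = M c_p/UA = 61.997 s; T_ss = T_amb = 26.700 °C.
T(t) = T_ss + (T₀ − T_ss)e^(−t/τ); set T = 29.7:
t = −τ ln[(T − T_ss)/(T₀ − T_ss)] = −61.997 · ln(0.34091) = 66.717 s.

66.7 s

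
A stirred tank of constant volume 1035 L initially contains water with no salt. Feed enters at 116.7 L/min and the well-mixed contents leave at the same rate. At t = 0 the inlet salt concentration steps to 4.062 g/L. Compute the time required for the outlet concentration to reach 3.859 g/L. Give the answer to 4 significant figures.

Species balance: V dC/dt = Q(C_in − C) ⇒ τ = V/Q = 8.86889 min.
C(t) = C_in + (C₀ − C_in) e^(−t/τ). Set C = 3.859 and solve for t:
e^(−t/τ) = (C − C_in)/(C₀ − C_in) = (3.859 − 4.062)/(0 − 4.062) = 0.0499754
t = −τ ln(…) = 8.86889 × 2.99622 = 26.5732 min.

26.57 min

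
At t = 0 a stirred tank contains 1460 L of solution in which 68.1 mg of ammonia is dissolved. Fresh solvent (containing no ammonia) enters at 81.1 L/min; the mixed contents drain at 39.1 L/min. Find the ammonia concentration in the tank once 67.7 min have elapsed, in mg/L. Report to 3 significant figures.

0.00578 mg/L

Let m(t) be the amount of ammonia. Volume: V(t) = V₀ + (Q_in − Q_out) t = 1460 + 42.000 t; V(67.7) = 4303.4 L.
No ammonia enters, so dm/dt = −Q_out · (m/V).
dm/m = −Q_out dt/(V₀ + 42.000 t); integrating gives ln(m/m₀) = −(Q_out/(Q_in−Q_out)) ln(V/V₀).
m = m₀ (V₀/V)^(Q_out/(Q_in−Q_out)) = 68.1 × (1460/4303.4)^(0.93095) = 24.894 mg.
C = m/V = 24.894/4303.4 = 0.0057848 mg/L.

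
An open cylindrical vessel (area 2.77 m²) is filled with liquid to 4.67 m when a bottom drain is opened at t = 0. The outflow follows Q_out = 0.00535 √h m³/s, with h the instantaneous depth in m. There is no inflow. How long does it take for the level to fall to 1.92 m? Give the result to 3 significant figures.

803 s

With no inflow, A dh/dt = −0.00535 √h.
Separate and integrate: 2(√h − √h₀) = −(0.00535/A) t.
t = 2A(√h₀ − √h)/0.00535 = 2·2.77·(√4.67 − √1.92)/0.00535
  = 5.5400 × (2.1610 − 1.3856) / 0.00535 = 802.91 s.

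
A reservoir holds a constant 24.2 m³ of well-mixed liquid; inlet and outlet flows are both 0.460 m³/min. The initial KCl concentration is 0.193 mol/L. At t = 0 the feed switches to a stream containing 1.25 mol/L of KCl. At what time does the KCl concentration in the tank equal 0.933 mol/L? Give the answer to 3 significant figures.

63.4 min

Mass balance on the solute (V constant): V dC/dt = Q(C_in − C), so τ = V/Q = 52.609 min.
C(t) = C_in + (C₀ − C_in) e^(−t/τ). Set C = 0.933 and solve for t:
e^(−t/τ) = (C − C_in)/(C₀ − C_in) = (0.933 − 1.25)/(0.193 − 1.25) = 0.29991
t = −τ ln(…) = 52.609 × 1.2043 = 63.356 min.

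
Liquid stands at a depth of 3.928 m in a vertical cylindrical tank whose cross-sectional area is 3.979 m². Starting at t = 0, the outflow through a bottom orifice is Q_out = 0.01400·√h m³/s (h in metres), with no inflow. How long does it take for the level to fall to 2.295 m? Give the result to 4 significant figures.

265.5 s

A dh/dt = −Q_out = −0.01400 √h.
This is separable: 2 d(√h)/dt = −0.01400/A, so √h = √h₀ − (0.01400/(2A)) t.
t = 2A(√h₀ − √h)/0.01400 = 2·3.979·(√3.928 − √2.295)/0.01400
  = 7.95800 × (1.98192 − 1.51493) / 0.01400 = 265.452 s.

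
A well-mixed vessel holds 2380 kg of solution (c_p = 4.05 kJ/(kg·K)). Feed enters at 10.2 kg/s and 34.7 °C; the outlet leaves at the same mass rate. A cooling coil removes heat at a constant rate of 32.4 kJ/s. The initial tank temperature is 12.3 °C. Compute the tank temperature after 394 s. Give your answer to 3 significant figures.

First-law balance (no shaft work): M c_p dT/dt = ṁ c_p (T_in − T) − 32.4.
Rearrange: dT/dt = (T_ss − T)/τ with τ = M/ṁ = 233.33 s and T_ss = T_in − Q̇/(ṁ c_p) = 33.916 °C.
This is linear first-order; T(t) = T_ss + (T₀ − T_ss) e^(−t/τ).
T(394) = 33.916 + (-21.616)·e^(−394/233.33) = 33.916 + (-21.616)·0.18478 = 29.921 °C.

29.9 °C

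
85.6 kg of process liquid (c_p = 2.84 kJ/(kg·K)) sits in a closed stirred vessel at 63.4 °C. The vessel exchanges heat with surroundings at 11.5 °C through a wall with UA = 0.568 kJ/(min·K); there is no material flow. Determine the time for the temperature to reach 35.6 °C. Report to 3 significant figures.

M c_p dT/dt = −UA(T − T_amb).
τ = M c_p/UA = 428.00 min; T_ss = T_amb = 11.500 °C.
T(t) = T_ss + (T₀ − T_ss)e^(−t/τ); set T = 35.6:
t = −τ ln[(T − T_ss)/(T₀ − T_ss)] = −428.00 · ln(0.46435) = 328.32 min.

328 min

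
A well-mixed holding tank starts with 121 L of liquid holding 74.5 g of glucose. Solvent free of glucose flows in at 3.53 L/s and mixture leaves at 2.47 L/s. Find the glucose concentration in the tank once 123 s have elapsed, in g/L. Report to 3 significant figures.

0.0539 g/L

Total volume: dV/dt = Q_in − Q_out = 1.0600 L/s, so V(t) = 121 + 1.0600 t and V(123) = 251.38 L.
Solute balance: dm/dt = 0 − Q_out C = −Q_out m/V(t).
Separate: dm/m = −Q_out dt/V(t) ⇒ ln(m/m₀) = −(Q_out/(Q_in−Q_out)) ln(V/V₀).
m = m₀ (V₀/V)^(Q_out/(Q_in−Q_out)) = 74.5 × (121/251.38)^(2.3302) = 13.559 g.
C = m/V = 13.559/251.38 = 0.053937 g/L.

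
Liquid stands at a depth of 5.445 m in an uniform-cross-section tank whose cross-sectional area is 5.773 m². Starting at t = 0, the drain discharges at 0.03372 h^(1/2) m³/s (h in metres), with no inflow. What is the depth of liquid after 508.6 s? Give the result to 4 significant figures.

Accumulation of liquid (constant cross-section A): A dh/dt = −0.03372 √h.
∫ h^(−1/2) dh = −(0.03372/A) ∫ dt, giving 2√h = 2√h₀ − (0.03372/A) t.
√h = √5.445 − 0.03372·508.6/(2·5.773) = 2.33345 − 1.48536 = 0.848090.
h = 0.848090² = 0.719257 m.

0.7193 m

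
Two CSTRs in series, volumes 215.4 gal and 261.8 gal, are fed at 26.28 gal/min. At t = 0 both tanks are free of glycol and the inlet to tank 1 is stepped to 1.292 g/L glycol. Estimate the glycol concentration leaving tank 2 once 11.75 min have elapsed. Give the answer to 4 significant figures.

0.4811 g/L

Species balance on tank i: dCᵢ/dt = (Cᵢ₋₁ − Cᵢ)/τᵢ with τᵢ = Vᵢ/Q.
τ₁ = 215.4/26.28 = 8.19635 min; τ₂ = 261.8/26.28 = 9.96195 min.
Tank 1: C₁ = C_in(1 − e^(−t/τ₁)). Tank 2 (τ₁ ≠ τ₂): C₂ = C_in[1 − (τ₁ e^(−t/τ₁) − τ₂ e^(−t/τ₂))/(τ₁ − τ₂)].
At t = 11.75: e^(−t/τ₁) = 0.238457, e^(−t/τ₂) = 0.307436.
C₂ = 1.292·[1 − (8.19635·0.238457 − 9.96195·0.307436)/(-1.76560)] = 1.292·0.372347 = 0.481073 g/L.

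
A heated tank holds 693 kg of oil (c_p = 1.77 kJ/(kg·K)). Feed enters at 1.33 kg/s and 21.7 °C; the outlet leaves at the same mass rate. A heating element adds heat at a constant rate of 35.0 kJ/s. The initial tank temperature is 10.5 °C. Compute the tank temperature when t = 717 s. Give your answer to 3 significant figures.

30.0 °C

Heat balance on the well-mixed liquid: M c_p dT/dt = ṁ c_p (T_in − T) + 35.0.
τ = M/ṁ = 521.05 s; T_ss = T_in + Q̇/(ṁ c_p) = 21.7 + 35.0/(1.33·1.77) = 36.568 °C.
T approaches T_ss exponentially: T(t) = T_ss + (T₀ − T_ss) e^(−t/τ).
T(717) = 36.568 + (-26.068)·e^(−717/521.05) = 36.568 + (-26.068)·0.25257 = 29.984 °C.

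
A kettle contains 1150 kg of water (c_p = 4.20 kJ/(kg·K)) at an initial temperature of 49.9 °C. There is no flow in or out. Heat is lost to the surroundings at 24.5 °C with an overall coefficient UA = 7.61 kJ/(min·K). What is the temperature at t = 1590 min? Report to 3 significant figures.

M c_p dT/dt = −UA(T − T_amb).
dT/dt = (T_ss − T)/τ with T_ss = T_amb = 24.500 °C, τ = M c_p/UA = 1150·4.20/7.61 = 634.69 min.
T approaches T_ss exponentially: T(t) = T_ss + (T₀ − T_ss) e^(−t/τ).
T(1590) = 24.500 + (25.400)·0.081663 = 26.574 °C.

26.6 °C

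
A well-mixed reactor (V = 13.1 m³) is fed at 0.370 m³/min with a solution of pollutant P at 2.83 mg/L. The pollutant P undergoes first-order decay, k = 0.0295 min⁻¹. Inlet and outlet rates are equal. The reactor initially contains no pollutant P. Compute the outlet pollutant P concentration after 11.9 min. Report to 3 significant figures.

0.688 mg/L

Accumulation = in − out − consumed: V dC/dt = Q C_in − Q C − k V C.
dC/dt = (Q/V) C_in − (Q/V + k) C; effective rate a = Q/V + k = 0.028244 + 0.0295 = 0.057744 min⁻¹.
C_ss = Q C_in/(Q + kV) = 1.3842 mg/L; C(t) = C_ss + (C₀ − C_ss) e^(−a t).
C(11.9) = 1.3842 + (-1.3842)·e^(−0.057744·11.9) = 1.3842 + (-1.3842)·0.50300 = 0.68796 mg/L.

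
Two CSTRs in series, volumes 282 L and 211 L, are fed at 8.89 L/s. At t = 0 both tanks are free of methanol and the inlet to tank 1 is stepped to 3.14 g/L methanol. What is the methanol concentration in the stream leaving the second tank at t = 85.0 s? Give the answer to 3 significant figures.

Time constants: τᵢ = Vᵢ/Q for each well-mixed tank.
τ₁ = 282/8.89 = 31.721 s; τ₂ = 211/8.89 = 23.735 s.
Tank 1: C₁ = C_in(1 − e^(−t/τ₁)). Tank 2 (τ₁ ≠ τ₂): C₂ = C_in[1 − (τ₁ e^(−t/τ₁) − τ₂ e^(−t/τ₂))/(τ₁ − τ₂)].
At t = 85.0: e^(−t/τ₁) = 0.068590, e^(−t/τ₂) = 0.027840.
C₂ = 3.14·[1 − (31.721·0.068590 − 23.735·0.027840)/(7.9865)] = 3.14·0.81031 = 2.5444 g/L.

2.54 g/L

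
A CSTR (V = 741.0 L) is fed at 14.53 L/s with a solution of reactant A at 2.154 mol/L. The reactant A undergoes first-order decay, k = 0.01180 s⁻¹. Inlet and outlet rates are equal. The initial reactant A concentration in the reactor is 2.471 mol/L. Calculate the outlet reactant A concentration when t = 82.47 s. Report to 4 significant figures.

Species balance: V dC/dt = Q C_in − Q C − k V C.
dC/dt = (Q/V) C_in − (Q/V + k) C; effective rate a = Q/V + k = 0.0196086 + 0.01180 = 0.0314086 s⁻¹.
C_ss = Q C_in/(Q + kV) = 1.34476 mol/L; C(t) = C_ss + (C₀ − C_ss) e^(−a t).
C(82.47) = 1.34476 + (1.12624)·e^(−0.0314086·82.47) = 1.34476 + (1.12624)·0.0749998 = 1.42923 mol/L.

1.429 mol/L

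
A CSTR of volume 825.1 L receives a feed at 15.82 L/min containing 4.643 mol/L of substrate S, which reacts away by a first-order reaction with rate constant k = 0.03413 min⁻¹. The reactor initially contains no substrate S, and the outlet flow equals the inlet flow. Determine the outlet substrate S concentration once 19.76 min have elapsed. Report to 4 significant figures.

1.088 mol/L

V dC/dt = Q(C_in − C) − k V C.
This is linear with rate a = Q/V + k = 0.0533034 min⁻¹.
C_ss = Q C_in/(Q + kV) = 1.67010 mol/L; C(t) = C_ss + (C₀ − C_ss) e^(−a t).
C(19.76) = 1.67010 + (-1.67010)·e^(−0.0533034·19.76) = 1.67010 + (-1.67010)·0.348793 = 1.08758 mol/L.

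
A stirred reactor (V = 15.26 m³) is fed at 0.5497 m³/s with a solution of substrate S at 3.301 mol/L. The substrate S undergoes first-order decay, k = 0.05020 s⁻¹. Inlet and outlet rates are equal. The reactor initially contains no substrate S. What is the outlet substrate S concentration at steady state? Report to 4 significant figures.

1.379 mol/L

Accumulation = in − out − consumed: V dC/dt = Q C_in − Q C − k V C.
At steady state: 0 = Q C_in − (Q + kV) C_ss, so C_ss = Q C_in/(Q + kV).
C_ss = 0.5497·3.301/(0.5497 + 0.05020·15.26) = 1.81456/1.31575 = 1.37910 mol/L.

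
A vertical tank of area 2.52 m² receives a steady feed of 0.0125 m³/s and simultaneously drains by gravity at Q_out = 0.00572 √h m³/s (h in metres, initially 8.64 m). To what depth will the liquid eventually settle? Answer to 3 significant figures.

4.78 m

Unsteady balance on liquid volume: A dh/dt = Q_in − 0.00572 √h. At steady state dh/dt = 0:
Q_in = 0.00572 √h_ss ⇒ √h_ss = 0.0125/0.00572 = 2.1853.
h_ss = 2.1853² = 4.7756 m. (Since h₀ = 8.64 m > h_ss, the level will fall toward this value.)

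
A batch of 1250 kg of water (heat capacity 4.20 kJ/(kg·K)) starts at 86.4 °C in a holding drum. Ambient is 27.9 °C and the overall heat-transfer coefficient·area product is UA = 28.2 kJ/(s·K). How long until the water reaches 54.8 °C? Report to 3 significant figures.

M c_p dT/dt = −UA(T − T_amb).
τ = M c_p/UA = 186.17 s; T_ss = T_amb = 27.900 °C.
T(t) = T_ss + (T₀ − T_ss)e^(−t/τ); set T = 54.8:
t = −τ ln[(T − T_ss)/(T₀ − T_ss)] = −186.17 · ln(0.45983) = 144.64 s.

145 s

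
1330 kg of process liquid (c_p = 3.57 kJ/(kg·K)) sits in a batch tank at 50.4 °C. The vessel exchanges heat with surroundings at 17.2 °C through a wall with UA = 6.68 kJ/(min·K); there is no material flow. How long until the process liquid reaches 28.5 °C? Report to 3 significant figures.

766 min

Lumped-capacitance energy balance: M c_p dT/dt = UA(T_amb − T).
τ = M c_p/UA = 710.79 min; T_ss = T_amb = 17.200 °C.
T(t) = T_ss + (T₀ − T_ss)e^(−t/τ); set T = 28.5:
t = −τ ln[(T − T_ss)/(T₀ − T_ss)] = −710.79 · ln(0.34036) = 766.06 min.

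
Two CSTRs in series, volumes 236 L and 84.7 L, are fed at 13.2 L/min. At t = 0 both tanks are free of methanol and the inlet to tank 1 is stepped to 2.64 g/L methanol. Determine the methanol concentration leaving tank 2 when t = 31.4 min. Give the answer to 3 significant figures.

Species balance on tank i: dCᵢ/dt = (Cᵢ₋₁ − Cᵢ)/τᵢ with τᵢ = Vᵢ/Q.
τ₁ = 236/13.2 = 17.879 min; τ₂ = 84.7/13.2 = 6.4167 min.
Tank 1: C₁ = C_in(1 − e^(−t/τ₁)). Tank 2 (τ₁ ≠ τ₂): C₂ = C_in[1 − (τ₁ e^(−t/τ₁) − τ₂ e^(−t/τ₂))/(τ₁ − τ₂)].
At t = 31.4: e^(−t/τ₁) = 0.17269, e^(−t/τ₂) = 0.0074951.
C₂ = 2.64·[1 − (17.879·0.17269 − 6.4167·0.0074951)/(11.462)] = 2.64·0.73484 = 1.9400 g/L.

1.94 g/L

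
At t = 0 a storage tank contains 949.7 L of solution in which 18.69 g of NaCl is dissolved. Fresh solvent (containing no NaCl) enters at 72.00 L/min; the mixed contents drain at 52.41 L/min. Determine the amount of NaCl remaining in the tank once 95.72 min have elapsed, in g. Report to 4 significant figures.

1.012 g

Let m(t) be the amount of NaCl. Volume: V(t) = V₀ + (Q_in − Q_out) t = 949.7 + 19.5900 t; V(95.72) = 2824.85 L.
Species balance (pure solvent in): dm/dt = −Q_out · m/V(t).
Separate: dm/m = −Q_out dt/V(t) ⇒ ln(m/m₀) = −(Q_out/(Q_in−Q_out)) ln(V/V₀).
m = m₀ (V₀/V)^(Q_out/(Q_in−Q_out)) = 18.69 × (949.7/2824.85)^(2.67534) = 1.01175 g.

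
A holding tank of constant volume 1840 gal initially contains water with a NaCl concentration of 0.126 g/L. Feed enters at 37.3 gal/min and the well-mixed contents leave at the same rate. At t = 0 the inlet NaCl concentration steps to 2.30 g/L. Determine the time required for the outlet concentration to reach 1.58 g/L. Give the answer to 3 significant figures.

54.5 min

Mass balance on the solute (V constant): V dC/dt = Q(C_in − C), so τ = V/Q = 49.330 min.
C(t) = C_in + (C₀ − C_in) e^(−t/τ). Set C = 1.58 and solve for t:
e^(−t/τ) = (C − C_in)/(C₀ − C_in) = (1.58 − 2.30)/(0.126 − 2.30) = 0.33119
t = −τ ln(…) = 49.330 × 1.1051 = 54.513 min.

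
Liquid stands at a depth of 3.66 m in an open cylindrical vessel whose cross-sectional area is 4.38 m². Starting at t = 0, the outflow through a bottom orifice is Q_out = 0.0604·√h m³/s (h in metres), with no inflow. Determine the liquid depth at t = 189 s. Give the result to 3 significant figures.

0.372 m

With no inflow, A dh/dt = −0.0604 √h.
This is separable: 2 d(√h)/dt = −0.0604/A, so √h = √h₀ − (0.0604/(2A)) t.
√h = √3.66 − 0.0604·189/(2·4.38) = 1.9131 − 1.3032 = 0.60996.
h = 0.60996² = 0.37205 m.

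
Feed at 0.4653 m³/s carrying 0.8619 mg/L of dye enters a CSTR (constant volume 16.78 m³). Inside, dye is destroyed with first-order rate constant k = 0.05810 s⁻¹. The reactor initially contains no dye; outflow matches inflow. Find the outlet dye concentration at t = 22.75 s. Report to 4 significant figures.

Accumulation = in − out − consumed: V dC/dt = Q C_in − Q C − k V C.
This is linear with rate a = Q/V + k = 0.0858294 s⁻¹.
C_ss = Q C_in/(Q + kV) = 0.278459 mg/L; C(t) = C_ss + (C₀ − C_ss) e^(−a t).
C(22.75) = 0.278459 + (-0.278459)·e^(−0.0858294·22.75) = 0.278459 + (-0.278459)·0.141902 = 0.238945 mg/L.

0.2389 mg/L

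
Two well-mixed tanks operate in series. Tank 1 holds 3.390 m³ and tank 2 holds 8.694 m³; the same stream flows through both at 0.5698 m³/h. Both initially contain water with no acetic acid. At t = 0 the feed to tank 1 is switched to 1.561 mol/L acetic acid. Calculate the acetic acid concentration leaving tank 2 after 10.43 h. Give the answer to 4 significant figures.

0.4422 mol/L

Each tank obeys Vᵢ dCᵢ/dt = Q(Cᵢ₋₁ − Cᵢ), so τᵢ = Vᵢ/Q.
τ₁ = 3.390/0.5698 = 5.94946 h; τ₂ = 8.694/0.5698 = 15.2580 h.
Solving the cascade with C₁(0)=C₂(0)=0 gives C₂(t) = C_in[1 − (τ₁ e^(−t/τ₁) − τ₂ e^(−t/τ₂))/(τ₁ − τ₂)].
At t = 10.43: e^(−t/τ₁) = 0.173236, e^(−t/τ₂) = 0.504808.
C₂ = 1.561·[1 − (5.94946·0.173236 − 15.2580·0.504808)/(-9.30853)] = 1.561·0.283270 = 0.442185 mol/L.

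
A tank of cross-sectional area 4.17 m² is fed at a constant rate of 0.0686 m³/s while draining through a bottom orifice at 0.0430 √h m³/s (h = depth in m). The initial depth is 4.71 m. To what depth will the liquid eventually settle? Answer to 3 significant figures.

2.55 m

A dh/dt = Q_in − 0.0430 √h. Steady state requires inflow = outflow:
Q_in = 0.0430 √h_ss ⇒ √h_ss = 0.0686/0.0430 = 1.5953.
h_ss = 1.5953² = 2.5451 m. (Since h₀ = 4.71 m > h_ss, the level will fall toward this value.)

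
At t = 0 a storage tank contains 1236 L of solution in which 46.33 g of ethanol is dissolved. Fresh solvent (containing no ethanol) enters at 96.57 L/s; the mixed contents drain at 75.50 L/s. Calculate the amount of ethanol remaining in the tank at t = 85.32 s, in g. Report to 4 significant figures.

1.856 g

Let m(t) be the amount of ethanol. Volume: V(t) = V₀ + (Q_in − Q_out) t = 1236 + 21.0700 t; V(85.32) = 3033.69 L.
Species balance (pure solvent in): dm/dt = −Q_out · m/V(t).
Separate: dm/m = −Q_out dt/V(t) ⇒ ln(m/m₀) = −(Q_out/(Q_in−Q_out)) ln(V/V₀).
m = m₀ (V₀/V)^(Q_out/(Q_in−Q_out)) = 46.33 × (1236/3033.69)^(3.58329) = 1.85586 g.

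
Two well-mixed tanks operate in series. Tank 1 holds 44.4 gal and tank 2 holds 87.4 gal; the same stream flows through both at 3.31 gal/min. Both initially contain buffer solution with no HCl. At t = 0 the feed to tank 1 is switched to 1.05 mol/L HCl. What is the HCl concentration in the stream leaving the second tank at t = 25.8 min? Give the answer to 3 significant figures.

0.405 mol/L

Each tank obeys Vᵢ dCᵢ/dt = Q(Cᵢ₋₁ − Cᵢ), so τᵢ = Vᵢ/Q.
τ₁ = 44.4/3.31 = 13.414 min; τ₂ = 87.4/3.31 = 26.405 min.
Tank 1: C₁ = C_in(1 − e^(−t/τ₁)). Tank 2 (τ₁ ≠ τ₂): C₂ = C_in[1 − (τ₁ e^(−t/τ₁) − τ₂ e^(−t/τ₂))/(τ₁ − τ₂)].
At t = 25.8: e^(−t/τ₁) = 0.14611, e^(−t/τ₂) = 0.37640.
C₂ = 1.05·[1 − (13.414·0.14611 − 26.405·0.37640)/(-12.991)] = 1.05·0.38581 = 0.40510 mol/L.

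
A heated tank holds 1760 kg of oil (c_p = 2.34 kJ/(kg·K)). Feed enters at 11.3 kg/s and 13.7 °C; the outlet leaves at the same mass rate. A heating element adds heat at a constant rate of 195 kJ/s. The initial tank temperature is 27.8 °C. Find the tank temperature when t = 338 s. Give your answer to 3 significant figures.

M c_p dT/dt = ṁ c_p (T_in − T) + Q̇.
Rearrange: dT/dt = (T_ss − T)/τ with τ = M/ṁ = 155.75 s and T_ss = T_in + Q̇/(ṁ c_p) = 21.075 °C.
T approaches T_ss exponentially: T(t) = T_ss + (T₀ − T_ss) e^(−t/τ).
T(338) = 21.075 + (6.7254)·e^(−338/155.75) = 21.075 + (6.7254)·0.11416 = 21.842 °C.

21.8 °C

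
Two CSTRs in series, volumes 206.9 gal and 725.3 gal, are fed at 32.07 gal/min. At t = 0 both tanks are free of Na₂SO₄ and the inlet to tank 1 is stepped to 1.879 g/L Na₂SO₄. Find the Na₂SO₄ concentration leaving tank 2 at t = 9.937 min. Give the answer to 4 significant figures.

0.3455 g/L

Time constants: τᵢ = Vᵢ/Q for each well-mixed tank.
τ₁ = 206.9/32.07 = 6.45151 min; τ₂ = 725.3/32.07 = 22.6162 min.
Tank 1: C₁ = C_in(1 − e^(−t/τ₁)). Tank 2 (τ₁ ≠ τ₂): C₂ = C_in[1 − (τ₁ e^(−t/τ₁) − τ₂ e^(−t/τ₂))/(τ₁ − τ₂)].
At t = 9.937: e^(−t/τ₁) = 0.214326, e^(−t/τ₂) = 0.644438.
C₂ = 1.879·[1 − (6.45151·0.214326 − 22.6162·0.644438)/(-16.1646)] = 1.879·0.183898 = 0.345545 g/L.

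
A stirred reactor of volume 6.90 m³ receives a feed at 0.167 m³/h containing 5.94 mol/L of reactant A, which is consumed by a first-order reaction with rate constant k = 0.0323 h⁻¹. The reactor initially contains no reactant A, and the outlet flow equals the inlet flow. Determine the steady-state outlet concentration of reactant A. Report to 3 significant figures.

2.54 mol/L

Species balance: V dC/dt = Q C_in − Q C − k V C.
At steady state: 0 = Q C_in − (Q + kV) C_ss, so C_ss = Q C_in/(Q + kV).
C_ss = 0.167·5.94/(0.167 + 0.0323·6.90) = 0.99198/0.38987 = 2.5444 mol/L.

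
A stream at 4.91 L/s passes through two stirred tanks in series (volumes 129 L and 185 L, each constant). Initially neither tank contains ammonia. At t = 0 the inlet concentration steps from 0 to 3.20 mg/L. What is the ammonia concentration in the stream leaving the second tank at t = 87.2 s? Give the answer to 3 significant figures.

2.42 mg/L

Each tank obeys Vᵢ dCᵢ/dt = Q(Cᵢ₋₁ − Cᵢ), so τᵢ = Vᵢ/Q.
τ₁ = 129/4.91 = 26.273 s; τ₂ = 185/4.91 = 37.678 s.
Solving the cascade with C₁(0)=C₂(0)=0 gives C₂(t) = C_in[1 − (τ₁ e^(−t/τ₁) − τ₂ e^(−t/τ₂))/(τ₁ − τ₂)].
At t = 87.2: e^(−t/τ₁) = 0.036189, e^(−t/τ₂) = 0.098832.
C₂ = 3.20·[1 − (26.273·0.036189 − 37.678·0.098832)/(-11.405)] = 3.20·0.75687 = 2.4220 mg/L.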